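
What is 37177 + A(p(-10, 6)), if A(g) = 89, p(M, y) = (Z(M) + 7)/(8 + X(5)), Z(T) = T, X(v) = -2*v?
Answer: 37266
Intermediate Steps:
p(M, y) = -7/2 - M/2 (p(M, y) = (M + 7)/(8 - 2*5) = (7 + M)/(8 - 10) = (7 + M)/(-2) = (7 + M)*(-1/2) = -7/2 - M/2)
37177 + A(p(-10, 6)) = 37177 + 89 = 37266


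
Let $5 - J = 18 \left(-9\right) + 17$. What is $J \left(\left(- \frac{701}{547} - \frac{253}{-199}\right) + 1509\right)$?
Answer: $\frac{24638710350}{108853} \approx 2.2635 \cdot 10^{5}$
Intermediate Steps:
$J = 150$ ($J = 5 - \left(18 \left(-9\right) + 17\right) = 5 - \left(-162 + 17\right) = 5 - -145 = 5 + 145 = 150$)
$J \left(\left(- \frac{701}{547} - \frac{253}{-199}\right) + 1509\right) = 150 \left(\left(- \frac{701}{547} - \frac{253}{-199}\right) + 1509\right) = 150 \left(\left(\left(-701\right) \frac{1}{547} - - \frac{253}{199}\right) + 1509\right) = 150 \left(\left(- \frac{701}{547} + \frac{253}{199}\right) + 1509\right) = 150 \left(- \frac{1108}{108853} + 1509\right) = 150 \cdot \frac{164258069}{108853} = \frac{24638710350}{108853}$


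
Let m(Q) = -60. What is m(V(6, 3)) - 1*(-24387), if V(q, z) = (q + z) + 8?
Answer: 24327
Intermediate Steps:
V(q, z) = 8 + q + z
m(V(6, 3)) - 1*(-24387) = -60 - 1*(-24387) = -60 + 24387 = 24327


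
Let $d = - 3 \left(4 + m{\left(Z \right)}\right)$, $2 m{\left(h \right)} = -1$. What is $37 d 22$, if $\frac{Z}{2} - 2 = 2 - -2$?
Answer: $-8547$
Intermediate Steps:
$Z = 12$ ($Z = 4 + 2 \left(2 - -2\right) = 4 + 2 \left(2 + 2\right) = 4 + 2 \cdot 4 = 4 + 8 = 12$)
$m{\left(h \right)} = - \frac{1}{2}$ ($m{\left(h \right)} = \frac{1}{2} \left(-1\right) = - \frac{1}{2}$)
$d = - \frac{21}{2}$ ($d = - 3 \left(4 - \frac{1}{2}\right) = \left(-3\right) \frac{7}{2} = - \frac{21}{2} \approx -10.5$)
$37 d 22 = 37 \left(- \frac{21}{2}\right) 22 = \left(- \frac{777}{2}\right) 22 = -8547$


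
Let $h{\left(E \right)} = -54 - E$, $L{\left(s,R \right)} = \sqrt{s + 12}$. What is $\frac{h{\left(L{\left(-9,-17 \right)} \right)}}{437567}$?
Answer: $- \frac{54}{437567} - \frac{\sqrt{3}}{437567} \approx -0.00012737$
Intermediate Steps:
$L{\left(s,R \right)} = \sqrt{12 + s}$
$\frac{h{\left(L{\left(-9,-17 \right)} \right)}}{437567} = \frac{-54 - \sqrt{12 - 9}}{437567} = \left(-54 - \sqrt{3}\right) \frac{1}{437567} = - \frac{54}{437567} - \frac{\sqrt{3}}{437567}$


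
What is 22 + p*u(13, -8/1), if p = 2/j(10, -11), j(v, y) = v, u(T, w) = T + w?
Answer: 23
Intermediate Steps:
p = 1/5 (p = 2/10 = 2*(1/10) = 1/5 ≈ 0.20000)
22 + p*u(13, -8/1) = 22 + (13 - 8/1)/5 = 22 + (13 - 8*1)/5 = 22 + (13 - 8)/5 = 22 + (1/5)*5 = 22 + 1 = 23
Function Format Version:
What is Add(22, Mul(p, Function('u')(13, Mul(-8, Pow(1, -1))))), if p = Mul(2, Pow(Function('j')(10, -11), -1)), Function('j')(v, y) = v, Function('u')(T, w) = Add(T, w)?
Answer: 23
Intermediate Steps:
p = Rational(1, 5) (p = Mul(2, Pow(10, -1)) = Mul(2, Rational(1, 10)) = Rational(1, 5) ≈ 0.20000)
Add(22, Mul(p, Function('u')(13, Mul(-8, Pow(1, -1))))) = Add(22, Mul(Rational(1, 5), Add(13, Mul(-8, Pow(1, -1))))) = Add(22, Mul(Rational(1, 5), Add(13, Mul(-8, 1)))) = Add(22, Mul(Rational(1, 5), Add(13, -8))) = Add(22, Mul(Rational(1, 5), 5)) = Add(22, 1) = 23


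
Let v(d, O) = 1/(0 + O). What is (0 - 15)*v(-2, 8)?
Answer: -15/8 ≈ -1.8750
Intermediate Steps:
v(d, O) = 1/O
(0 - 15)*v(-2, 8) = (0 - 15)/8 = -15*⅛ = -15/8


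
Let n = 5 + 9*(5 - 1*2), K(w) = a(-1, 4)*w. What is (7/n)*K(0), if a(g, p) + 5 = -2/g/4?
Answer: 0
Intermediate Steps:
a(g, p) = -5 - 1/(2*g) (a(g, p) = -5 - 2/g/4 = -5 - 2/g*(1/4) = -5 - 1/(2*g))
K(w) = -9*w/2 (K(w) = (-5 - 1/2/(-1))*w = (-5 - 1/2*(-1))*w = (-5 + 1/2)*w = -9*w/2)
n = 32 (n = 5 + 9*(5 - 2) = 5 + 9*3 = 5 + 27 = 32)
(7/n)*K(0) = (7/32)*(-9/2*0) = (7*(1/32))*0 = (7/32)*0 = 0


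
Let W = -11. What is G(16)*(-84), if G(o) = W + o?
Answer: -420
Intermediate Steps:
G(o) = -11 + o
G(16)*(-84) = (-11 + 16)*(-84) = 5*(-84) = -420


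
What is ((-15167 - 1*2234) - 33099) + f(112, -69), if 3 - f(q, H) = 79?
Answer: -50576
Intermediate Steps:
f(q, H) = -76 (f(q, H) = 3 - 1*79 = 3 - 79 = -76)
((-15167 - 1*2234) - 33099) + f(112, -69) = ((-15167 - 1*2234) - 33099) - 76 = ((-15167 - 2234) - 33099) - 76 = (-17401 - 33099) - 76 = -50500 - 76 = -50576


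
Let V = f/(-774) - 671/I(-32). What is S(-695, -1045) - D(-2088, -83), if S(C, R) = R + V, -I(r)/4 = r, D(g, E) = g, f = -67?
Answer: 51410659/49536 ≈ 1037.8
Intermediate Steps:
I(r) = -4*r
V = -255389/49536 (V = -67/(-774) - 671/((-4*(-32))) = -67*(-1/774) - 671/128 = 67/774 - 671*1/128 = 67/774 - 671/128 = -255389/49536 ≈ -5.1556)
S(C, R) = -255389/49536 + R (S(C, R) = R - 255389/49536 = -255389/49536 + R)
S(-695, -1045) - D(-2088, -83) = (-255389/49536 - 1045) - 1*(-2088) = -52020509/49536 + 2088 = 51410659/49536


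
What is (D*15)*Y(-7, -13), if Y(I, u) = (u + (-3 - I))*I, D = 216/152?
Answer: 25515/19 ≈ 1342.9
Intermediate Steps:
D = 27/19 (D = 216*(1/152) = 27/19 ≈ 1.4211)
Y(I, u) = I*(-3 + u - I) (Y(I, u) = (-3 + u - I)*I = I*(-3 + u - I))
(D*15)*Y(-7, -13) = ((27/19)*15)*(-7*(-3 - 13 - 1*(-7))) = 405*(-7*(-3 - 13 + 7))/19 = 405*(-7*(-9))/19 = (405/19)*63 = 25515/19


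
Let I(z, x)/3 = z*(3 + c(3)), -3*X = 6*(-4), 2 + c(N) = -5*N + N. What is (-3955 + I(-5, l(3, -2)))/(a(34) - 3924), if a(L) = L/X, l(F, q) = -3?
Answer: 15160/15679 ≈ 0.96690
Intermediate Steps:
c(N) = -2 - 4*N (c(N) = -2 + (-5*N + N) = -2 - 4*N)
X = 8 (X = -2*(-4) = -1/3*(-24) = 8)
a(L) = L/8
I(z, x) = -33*z (I(z, x) = 3*(z*(3 + (-2 - 4*3))) = 3*(z*(3 + (-2 - 12))) = 3*(z*(3 - 14)) = 3*(z*(-11)) = 3*(-11*z) = -33*z)
(-3955 + I(-5, l(3, -2)))/(a(34) - 3924) = (-3955 - 33*(-5))/((1/8)*34 - 3924) = (-3955 + 165)/(17/4 - 3924) = -3790/(-15679/4) = -3790*(-4/15679) = 15160/15679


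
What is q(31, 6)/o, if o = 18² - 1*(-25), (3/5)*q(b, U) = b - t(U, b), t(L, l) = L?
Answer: 125/1047 ≈ 0.11939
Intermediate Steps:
q(b, U) = -5*U/3 + 5*b/3 (q(b, U) = 5*(b - U)/3 = -5*U/3 + 5*b/3)
o = 349 (o = 324 + 25 = 349)
q(31, 6)/o = (-5/3*6 + (5/3)*31)/349 = (-10 + 155/3)*(1/349) = (125/3)*(1/349) = 125/1047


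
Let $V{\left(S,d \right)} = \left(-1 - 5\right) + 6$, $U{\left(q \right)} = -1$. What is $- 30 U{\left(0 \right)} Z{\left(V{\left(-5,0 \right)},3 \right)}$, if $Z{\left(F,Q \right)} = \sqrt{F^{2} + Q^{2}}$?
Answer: $90$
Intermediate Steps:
$V{\left(S,d \right)} = 0$ ($V{\left(S,d \right)} = -6 + 6 = 0$)
$- 30 U{\left(0 \right)} Z{\left(V{\left(-5,0 \right)},3 \right)} = \left(-30\right) \left(-1\right) \sqrt{0^{2} + 3^{2}} = 30 \sqrt{0 + 9} = 30 \sqrt{9} = 30 \cdot 3 = 90$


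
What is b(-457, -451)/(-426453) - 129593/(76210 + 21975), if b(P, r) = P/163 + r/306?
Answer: -2756502863706587/2088456093137790 ≈ -1.3199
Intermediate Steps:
b(P, r) = P/163 + r/306 (b(P, r) = P*(1/163) + r*(1/306) = P/163 + r/306)
b(-457, -451)/(-426453) - 129593/(76210 + 21975) = ((1/163)*(-457) + (1/306)*(-451))/(-426453) - 129593/(76210 + 21975) = (-457/163 - 451/306)*(-1/426453) - 129593/98185 = -213355/49878*(-1/426453) - 129593*1/98185 = 213355/21270622734 - 129593/98185 = -2756502863706587/2088456093137790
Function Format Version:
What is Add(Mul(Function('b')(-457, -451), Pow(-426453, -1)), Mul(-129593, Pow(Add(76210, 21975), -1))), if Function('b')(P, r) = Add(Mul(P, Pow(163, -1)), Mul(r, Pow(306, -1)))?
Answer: Rational(-2756502863706587, 2088456093137790) ≈ -1.3199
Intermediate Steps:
Function('b')(P, r) = Add(Mul(Rational(1, 163), P), Mul(Rational(1, 306), r)) (Function('b')(P, r) = Add(Mul(P, Rational(1, 163)), Mul(r, Rational(1, 306))) = Add(Mul(Rational(1, 163), P), Mul(Rational(1, 306), r)))
Add(Mul(Function('b')(-457, -451), Pow(-426453, -1)), Mul(-129593, Pow(Add(76210, 21975), -1))) = Add(Mul(Add(Mul(Rational(1, 163), -457), Mul(Rational(1, 306), -451)), Pow(-426453, -1)), Mul(-129593, Pow(Add(76210, 21975), -1))) = Add(Mul(Add(Rational(-457, 163), Rational(-451, 306)), Rational(-1, 426453)), Mul(-129593, Pow(98185, -1))) = Add(Mul(Rational(-213355, 49878), Rational(-1, 426453)), Mul(-129593, Rational(1, 98185))) = Add(Rational(213355, 21270622734), Rational(-129593, 98185)) = Rational(-2756502863706587, 2088456093137790)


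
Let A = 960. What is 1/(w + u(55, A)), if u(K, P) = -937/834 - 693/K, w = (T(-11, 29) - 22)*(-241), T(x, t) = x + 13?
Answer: 4170/20042173 ≈ 0.00020806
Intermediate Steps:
T(x, t) = 13 + x
w = 4820 (w = ((13 - 11) - 22)*(-241) = (2 - 22)*(-241) = -20*(-241) = 4820)
u(K, P) = -937/834 - 693/K (u(K, P) = -937*1/834 - 693/K = -937/834 - 693/K)
1/(w + u(55, A)) = 1/(4820 + (-937/834 - 693/55)) = 1/(4820 + (-937/834 - 693*1/55)) = 1/(4820 + (-937/834 - 63/5)) = 1/(4820 - 57227/4170) = 1/(20042173/4170) = 4170/20042173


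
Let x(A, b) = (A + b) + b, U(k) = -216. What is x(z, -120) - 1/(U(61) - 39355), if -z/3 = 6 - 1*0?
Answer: -10209317/39571 ≈ -258.00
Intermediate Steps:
z = -18 (z = -3*(6 - 1*0) = -3*(6 + 0) = -3*6 = -18)
x(A, b) = A + 2*b
x(z, -120) - 1/(U(61) - 39355) = (-18 + 2*(-120)) - 1/(-216 - 39355) = (-18 - 240) - 1/(-39571) = -258 - 1*(-1/39571) = -258 + 1/39571 = -10209317/39571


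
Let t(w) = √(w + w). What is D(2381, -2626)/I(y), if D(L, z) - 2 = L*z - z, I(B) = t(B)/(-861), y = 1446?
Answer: 896857493*√723/241 ≈ 1.0006e+8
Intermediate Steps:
t(w) = √2*√w (t(w) = √(2*w) = √2*√w)
I(B) = -√2*√B/861 (I(B) = (√2*√B)/(-861) = (√2*√B)*(-1/861) = -√2*√B/861)
D(L, z) = 2 - z + L*z (D(L, z) = 2 + (L*z - z) = 2 + (-z + L*z) = 2 - z + L*z)
D(2381, -2626)/I(y) = (2 - 1*(-2626) + 2381*(-2626))/((-√2*√1446/861)) = (2 + 2626 - 6252506)/((-2*√723/861)) = -(-896857493)*√723/241 = 896857493*√723/241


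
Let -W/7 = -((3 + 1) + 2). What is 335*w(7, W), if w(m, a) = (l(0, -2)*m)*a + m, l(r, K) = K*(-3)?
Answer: 593285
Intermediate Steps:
l(r, K) = -3*K
W = 42 (W = -(-7)*((3 + 1) + 2) = -(-7)*(4 + 2) = -(-7)*6 = -7*(-6) = 42)
w(m, a) = m + 6*a*m (w(m, a) = ((-3*(-2))*m)*a + m = (6*m)*a + m = 6*a*m + m = m + 6*a*m)
335*w(7, W) = 335*(7*(1 + 6*42)) = 335*(7*(1 + 252)) = 335*(7*253) = 335*1771 = 593285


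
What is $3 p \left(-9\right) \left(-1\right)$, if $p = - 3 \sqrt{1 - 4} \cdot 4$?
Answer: $- 324 i \sqrt{3} \approx - 561.18 i$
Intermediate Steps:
$p = - 12 i \sqrt{3}$ ($p = - 3 \sqrt{-3} \cdot 4 = - 3 i \sqrt{3} \cdot 4 = - 12 i \sqrt{3} \approx - 20.785 i$)
$3 p \left(-9\right) \left(-1\right) = 3 \left(- 12 i \sqrt{3}\right) \left(-9\right) \left(-1\right) = - 36 i \sqrt{3} \left(-9\right) \left(-1\right) = 324 i \sqrt{3} \left(-1\right) = - 324 i \sqrt{3}$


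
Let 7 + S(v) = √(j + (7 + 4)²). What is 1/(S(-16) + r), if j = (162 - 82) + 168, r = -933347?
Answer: -103706/96794409883 - √41/290383229649 ≈ -1.0714e-6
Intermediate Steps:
j = 248 (j = 80 + 168 = 248)
S(v) = -7 + 3*√41 (S(v) = -7 + √(248 + (7 + 4)²) = -7 + √(248 + 11²) = -7 + √(248 + 121) = -7 + √369 = -7 + 3*√41)
1/(S(-16) + r) = 1/((-7 + 3*√41) - 933347) = 1/(-933354 + 3*√41)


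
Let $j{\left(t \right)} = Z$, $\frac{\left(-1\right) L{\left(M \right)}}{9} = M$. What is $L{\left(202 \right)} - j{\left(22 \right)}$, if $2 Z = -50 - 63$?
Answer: $- \frac{3523}{2} \approx -1761.5$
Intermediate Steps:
$L{\left(M \right)} = - 9 M$
$Z = - \frac{113}{2}$ ($Z = \frac{-50 - 63}{2} = \frac{1}{2} \left(-113\right) = - \frac{113}{2} \approx -56.5$)
$j{\left(t \right)} = - \frac{113}{2}$
$L{\left(202 \right)} - j{\left(22 \right)} = \left(-9\right) 202 - - \frac{113}{2} = -1818 + \frac{113}{2} = - \frac{3523}{2}$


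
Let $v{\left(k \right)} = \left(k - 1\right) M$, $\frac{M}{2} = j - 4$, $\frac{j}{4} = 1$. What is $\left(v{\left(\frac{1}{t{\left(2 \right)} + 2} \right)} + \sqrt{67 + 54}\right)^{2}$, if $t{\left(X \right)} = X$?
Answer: $121$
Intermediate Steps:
$j = 4$ ($j = 4 \cdot 1 = 4$)
$M = 0$ ($M = 2 \left(4 - 4\right) = 2 \cdot 0 = 0$)
$v{\left(k \right)} = 0$ ($v{\left(k \right)} = \left(k - 1\right) 0 = \left(-1 + k\right) 0 = 0$)
$\left(v{\left(\frac{1}{t{\left(2 \right)} + 2} \right)} + \sqrt{67 + 54}\right)^{2} = \left(0 + \sqrt{67 + 54}\right)^{2} = \left(0 + \sqrt{121}\right)^{2} = \left(0 + 11\right)^{2} = 11^{2} = 121$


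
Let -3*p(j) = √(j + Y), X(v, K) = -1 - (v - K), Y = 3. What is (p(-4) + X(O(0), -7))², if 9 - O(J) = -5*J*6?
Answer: (51 + I)²/9 ≈ 288.89 + 11.333*I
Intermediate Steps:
O(J) = 9 + 30*J (O(J) = 9 - (-5*J)*6 = 9 - (-30)*J = 9 + 30*J)
X(v, K) = -1 + K - v (X(v, K) = -1 + (K - v) = -1 + K - v)
p(j) = -√(3 + j)/3 (p(j) = -√(j + 3)/3 = -√(3 + j)/3)
(p(-4) + X(O(0), -7))² = (-√(3 - 4)/3 + (-1 - 7 - (9 + 30*0)))² = (-I/3 + (-1 - 7 - (9 + 0)))² = (-I/3 + (-1 - 7 - 1*9))² = (-I/3 + (-1 - 7 - 9))² = (-I/3 - 17)² = (-17 - I/3)²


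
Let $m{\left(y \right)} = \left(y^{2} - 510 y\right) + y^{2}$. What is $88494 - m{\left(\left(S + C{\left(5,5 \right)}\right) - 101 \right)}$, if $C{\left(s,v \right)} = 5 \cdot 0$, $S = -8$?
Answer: $9142$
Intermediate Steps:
$C{\left(s,v \right)} = 0$
$m{\left(y \right)} = - 510 y + 2 y^{2}$
$88494 - m{\left(\left(S + C{\left(5,5 \right)}\right) - 101 \right)} = 88494 - 2 \left(\left(-8 + 0\right) - 101\right) \left(-255 + \left(\left(-8 + 0\right) - 101\right)\right) = 88494 - 2 \left(-8 - 101\right) \left(-255 - 109\right) = 88494 - 2 \left(-109\right) \left(-255 - 109\right) = 88494 - 2 \left(-109\right) \left(-364\right) = 88494 - 79352 = 9142$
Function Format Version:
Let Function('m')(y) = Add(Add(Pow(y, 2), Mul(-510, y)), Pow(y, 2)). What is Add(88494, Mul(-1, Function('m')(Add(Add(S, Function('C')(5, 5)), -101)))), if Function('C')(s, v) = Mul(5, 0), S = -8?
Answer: 9142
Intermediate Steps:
Function('C')(s, v) = 0
Function('m')(y) = Add(Mul(-510, y), Mul(2, Pow(y, 2)))
Add(88494, Mul(-1, Function('m')(Add(Add(S, Function('C')(5, 5)), -101)))) = Add(88494, Mul(-1, Mul(2, Add(Add(-8, 0), -101), Add(-255, Add(Add(-8, 0), -101))))) = Add(88494, Mul(-1, Mul(2, Add(-8, -101), Add(-255, Add(-8, -101))))) = Add(88494, Mul(-1, Mul(2, -109, Add(-255, -109)))) = Add(88494, Mul(-1, Mul(2, -109, -364))) = Add(88494, Mul(-1, 79352)) = Add(88494, -79352) = 9142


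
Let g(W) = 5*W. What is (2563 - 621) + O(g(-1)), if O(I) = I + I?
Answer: 1932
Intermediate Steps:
O(I) = 2*I
(2563 - 621) + O(g(-1)) = (2563 - 621) + 2*(5*(-1)) = 1942 + 2*(-5) = 1942 - 10 = 1932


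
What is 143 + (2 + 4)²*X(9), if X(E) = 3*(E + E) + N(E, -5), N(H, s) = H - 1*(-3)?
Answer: 2519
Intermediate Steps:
N(H, s) = 3 + H (N(H, s) = H + 3 = 3 + H)
X(E) = 3 + 7*E (X(E) = 3*(E + E) + (3 + E) = 3*(2*E) + (3 + E) = 6*E + (3 + E) = 3 + 7*E)
143 + (2 + 4)²*X(9) = 143 + (2 + 4)²*(3 + 7*9) = 143 + 6²*(3 + 63) = 143 + 36*66 = 143 + 2376 = 2519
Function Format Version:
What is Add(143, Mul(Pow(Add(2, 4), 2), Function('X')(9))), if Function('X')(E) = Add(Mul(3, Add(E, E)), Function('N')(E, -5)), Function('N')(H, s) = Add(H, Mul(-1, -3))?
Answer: 2519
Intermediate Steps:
Function('N')(H, s) = Add(3, H) (Function('N')(H, s) = Add(H, 3) = Add(3, H))
Function('X')(E) = Add(3, Mul(7, E)) (Function('X')(E) = Add(Mul(3, Add(E, E)), Add(3, E)) = Add(Mul(3, Mul(2, E)), Add(3, E)) = Add(Mul(6, E), Add(3, E)) = Add(3, Mul(7, E)))
Add(143, Mul(Pow(Add(2, 4), 2), Function('X')(9))) = Add(143, Mul(Pow(Add(2, 4), 2), Add(3, Mul(7, 9)))) = Add(143, Mul(Pow(6, 2), Add(3, 63))) = Add(143, Mul(36, 66)) = Add(143, 2376) = 2519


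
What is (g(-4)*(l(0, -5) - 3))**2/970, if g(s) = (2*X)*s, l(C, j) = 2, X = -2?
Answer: 128/485 ≈ 0.26392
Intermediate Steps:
g(s) = -4*s (g(s) = (2*(-2))*s = -4*s)
(g(-4)*(l(0, -5) - 3))**2/970 = ((-4*(-4))*(2 - 3))**2/970 = (16*(-1))**2*(1/970) = (-16)**2*(1/970) = 256*(1/970) = 128/485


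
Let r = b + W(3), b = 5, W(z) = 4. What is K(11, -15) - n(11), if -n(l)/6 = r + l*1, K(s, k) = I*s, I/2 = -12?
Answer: -144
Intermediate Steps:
I = -24 (I = 2*(-12) = -24)
K(s, k) = -24*s
r = 9 (r = 5 + 4 = 9)
n(l) = -54 - 6*l (n(l) = -6*(9 + l*1) = -6*(9 + l) = -54 - 6*l)
K(11, -15) - n(11) = -24*11 - (-54 - 6*11) = -264 - (-54 - 66) = -264 - 1*(-120) = -264 + 120 = -144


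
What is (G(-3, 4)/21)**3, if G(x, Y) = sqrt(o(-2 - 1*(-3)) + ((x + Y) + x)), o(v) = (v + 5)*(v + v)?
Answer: 10*sqrt(10)/9261 ≈ 0.0034146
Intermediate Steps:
o(v) = 2*v*(5 + v) (o(v) = (5 + v)*(2*v) = 2*v*(5 + v))
G(x, Y) = sqrt(12 + Y + 2*x) (G(x, Y) = sqrt(2*(-2 - 1*(-3))*(5 + (-2 - 1*(-3))) + ((x + Y) + x)) = sqrt(2*(-2 + 3)*(5 + (-2 + 3)) + ((Y + x) + x)) = sqrt(2*1*(5 + 1) + (Y + 2*x)) = sqrt(2*1*6 + (Y + 2*x)) = sqrt(12 + (Y + 2*x)) = sqrt(12 + Y + 2*x))
(G(-3, 4)/21)**3 = (sqrt(12 + 4 + 2*(-3))/21)**3 = (sqrt(12 + 4 - 6)*(1/21))**3 = (sqrt(10)*(1/21))**3 = (sqrt(10)/21)**3 = 10*sqrt(10)/9261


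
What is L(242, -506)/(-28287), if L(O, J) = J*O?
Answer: 122452/28287 ≈ 4.3289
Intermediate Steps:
L(242, -506)/(-28287) = -506*242/(-28287) = -122452*(-1/28287) = 122452/28287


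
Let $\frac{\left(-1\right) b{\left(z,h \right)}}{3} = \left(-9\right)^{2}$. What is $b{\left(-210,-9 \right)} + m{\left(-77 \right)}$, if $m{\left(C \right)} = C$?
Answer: $-320$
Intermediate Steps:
$b{\left(z,h \right)} = -243$ ($b{\left(z,h \right)} = - 3 \left(-9\right)^{2} = \left(-3\right) 81 = -243$)
$b{\left(-210,-9 \right)} + m{\left(-77 \right)} = -243 - 77 = -320$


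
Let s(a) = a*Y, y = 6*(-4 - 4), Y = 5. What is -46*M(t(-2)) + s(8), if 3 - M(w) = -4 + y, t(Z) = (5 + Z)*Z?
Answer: -2490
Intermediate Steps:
t(Z) = Z*(5 + Z)
y = -48 (y = 6*(-8) = -48)
M(w) = 55 (M(w) = 3 - (-4 - 48) = 3 - 1*(-52) = 3 + 52 = 55)
s(a) = 5*a (s(a) = a*5 = 5*a)
-46*M(t(-2)) + s(8) = -46*55 + 5*8 = -2530 + 40 = -2490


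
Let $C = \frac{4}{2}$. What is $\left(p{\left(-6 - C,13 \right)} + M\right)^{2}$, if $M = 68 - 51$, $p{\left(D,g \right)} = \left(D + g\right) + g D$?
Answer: $6724$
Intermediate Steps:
$C = 2$ ($C = 4 \cdot \frac{1}{2} = 2$)
$p{\left(D,g \right)} = D + g + D g$ ($p{\left(D,g \right)} = \left(D + g\right) + D g = D + g + D g$)
$M = 17$
$\left(p{\left(-6 - C,13 \right)} + M\right)^{2} = \left(\left(\left(-6 - 2\right) + 13 + \left(-6 - 2\right) 13\right) + 17\right)^{2} = \left(\left(-8 + 13 - 104\right) + 17\right)^{2} = \left(-99 + 17\right)^{2} = \left(-82\right)^{2} = 6724$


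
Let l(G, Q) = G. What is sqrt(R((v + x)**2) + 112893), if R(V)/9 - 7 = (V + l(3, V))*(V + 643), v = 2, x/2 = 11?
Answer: sqrt(6465165) ≈ 2542.7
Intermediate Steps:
x = 22 (x = 2*11 = 22)
R(V) = 63 + 9*(3 + V)*(643 + V) (R(V) = 63 + 9*((V + 3)*(V + 643)) = 63 + 9*((3 + V)*(643 + V)) = 63 + 9*(3 + V)*(643 + V))
sqrt(R((v + x)**2) + 112893) = sqrt((17424 + 9*((2 + 22)**2)**2 + 5814*(2 + 22)**2) + 112893) = sqrt((17424 + 9*(24**2)**2 + 5814*24**2) + 112893) = sqrt((17424 + 9*576**2 + 5814*576) + 112893) = sqrt((17424 + 9*331776 + 3348864) + 112893) = sqrt((17424 + 2985984 + 3348864) + 112893) = sqrt(6352272 + 112893) = sqrt(6465165)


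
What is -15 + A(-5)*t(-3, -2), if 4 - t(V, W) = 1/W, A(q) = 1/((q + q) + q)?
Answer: -153/10 ≈ -15.300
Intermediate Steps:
A(q) = 1/(3*q) (A(q) = 1/(2*q + q) = 1/(3*q))
t(V, W) = 4 - 1/W
-15 + A(-5)*t(-3, -2) = -15 + ((⅓)/(-5))*(4 - 1/(-2)) = -15 + ((⅓)*(-⅕))*(4 - 1*(-½)) = -15 - (4 + ½)/15 = -15 - 1/15*9/2 = -15 - 3/10 = -153/10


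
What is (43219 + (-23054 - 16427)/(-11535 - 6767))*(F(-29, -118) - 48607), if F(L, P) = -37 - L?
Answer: -38456099387685/18302 ≈ -2.1012e+9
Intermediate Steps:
(43219 + (-23054 - 16427)/(-11535 - 6767))*(F(-29, -118) - 48607) = (43219 + (-23054 - 16427)/(-11535 - 6767))*((-37 - 1*(-29)) - 48607) = (43219 - 39481/(-18302))*((-37 + 29) - 48607) = (43219 - 39481*(-1/18302))*(-8 - 48607) = (43219 + 39481/18302)*(-48615) = (791033619/18302)*(-48615) = -38456099387685/18302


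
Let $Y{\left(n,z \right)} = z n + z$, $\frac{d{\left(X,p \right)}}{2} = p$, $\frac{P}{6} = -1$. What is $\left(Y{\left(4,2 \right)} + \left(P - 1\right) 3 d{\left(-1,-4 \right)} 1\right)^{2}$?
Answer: $31684$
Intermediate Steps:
$P = -6$ ($P = 6 \left(-1\right) = -6$)
$d{\left(X,p \right)} = 2 p$
$Y{\left(n,z \right)} = z + n z$ ($Y{\left(n,z \right)} = n z + z = z + n z$)
$\left(Y{\left(4,2 \right)} + \left(P - 1\right) 3 d{\left(-1,-4 \right)} 1\right)^{2} = \left(2 \left(1 + 4\right) + \left(-6 - 1\right) 3 \cdot 2 \left(-4\right) 1\right)^{2} = \left(2 \cdot 5 + \left(-7\right) 3 \left(-8\right) 1\right)^{2} = \left(10 + \left(-21\right) \left(-8\right) 1\right)^{2} = \left(10 + 168 \cdot 1\right)^{2} = \left(10 + 168\right)^{2} = 178^{2} = 31684$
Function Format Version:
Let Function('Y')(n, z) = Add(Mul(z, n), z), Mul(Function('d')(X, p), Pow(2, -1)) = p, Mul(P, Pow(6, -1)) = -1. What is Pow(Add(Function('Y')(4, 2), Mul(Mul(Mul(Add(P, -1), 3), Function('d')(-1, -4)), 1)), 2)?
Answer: 31684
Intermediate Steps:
P = -6 (P = Mul(6, -1) = -6)
Function('d')(X, p) = Mul(2, p)
Function('Y')(n, z) = Add(z, Mul(n, z)) (Function('Y')(n, z) = Add(Mul(n, z), z) = Add(z, Mul(n, z)))
Pow(Add(Function('Y')(4, 2), Mul(Mul(Mul(Add(P, -1), 3), Function('d')(-1, -4)), 1)), 2) = Pow(Add(Mul(2, Add(1, 4)), Mul(Mul(Mul(Add(-6, -1), 3), Mul(2, -4)), 1)), 2) = Pow(Add(Mul(2, 5), Mul(Mul(Mul(-7, 3), -8), 1)), 2) = Pow(Add(10, Mul(Mul(-21, -8), 1)), 2) = Pow(Add(10, Mul(168, 1)), 2) = Pow(Add(10, 168), 2) = Pow(178, 2) = 31684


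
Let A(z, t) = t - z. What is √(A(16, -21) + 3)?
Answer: I*√34 ≈ 5.8309*I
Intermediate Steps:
√(A(16, -21) + 3) = √((-21 - 1*16) + 3) = √((-21 - 16) + 3) = √(-37 + 3) = √(-34) = I*√34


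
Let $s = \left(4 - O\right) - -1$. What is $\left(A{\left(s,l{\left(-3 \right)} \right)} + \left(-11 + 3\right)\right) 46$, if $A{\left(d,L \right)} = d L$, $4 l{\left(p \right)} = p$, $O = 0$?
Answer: $- \frac{1081}{2} \approx -540.5$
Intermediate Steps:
$l{\left(p \right)} = \frac{p}{4}$
$s = 5$ ($s = \left(4 - 0\right) - -1 = \left(4 + 0\right) + 1 = 4 + 1 = 5$)
$A{\left(d,L \right)} = L d$
$\left(A{\left(s,l{\left(-3 \right)} \right)} + \left(-11 + 3\right)\right) 46 = \left(\frac{1}{4} \left(-3\right) 5 + \left(-11 + 3\right)\right) 46 = \left(\left(- \frac{3}{4}\right) 5 - 8\right) 46 = \left(- \frac{15}{4} - 8\right) 46 = \left(- \frac{47}{4}\right) 46 = - \frac{1081}{2}$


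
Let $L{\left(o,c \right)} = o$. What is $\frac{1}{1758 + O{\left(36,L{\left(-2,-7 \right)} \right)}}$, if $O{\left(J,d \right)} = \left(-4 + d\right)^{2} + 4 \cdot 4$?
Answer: $\frac{1}{1810} \approx 0.00055249$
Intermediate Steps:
$O{\left(J,d \right)} = 16 + \left(-4 + d\right)^{2}$ ($O{\left(J,d \right)} = \left(-4 + d\right)^{2} + 16 = 16 + \left(-4 + d\right)^{2}$)
$\frac{1}{1758 + O{\left(36,L{\left(-2,-7 \right)} \right)}} = \frac{1}{1758 + \left(16 + \left(-4 - 2\right)^{2}\right)} = \frac{1}{1758 + \left(16 + \left(-6\right)^{2}\right)} = \frac{1}{1758 + \left(16 + 36\right)} = \frac{1}{1758 + 52} = \frac{1}{1810}$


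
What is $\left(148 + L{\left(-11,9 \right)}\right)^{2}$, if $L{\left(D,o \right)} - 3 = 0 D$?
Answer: $22801$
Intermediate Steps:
$L{\left(D,o \right)} = 3$ ($L{\left(D,o \right)} = 3 + 0 D = 3 + 0 = 3$)
$\left(148 + L{\left(-11,9 \right)}\right)^{2} = \left(148 + 3\right)^{2} = 151^{2} = 22801$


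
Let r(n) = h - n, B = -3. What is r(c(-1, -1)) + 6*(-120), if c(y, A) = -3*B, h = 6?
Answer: -723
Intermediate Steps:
c(y, A) = 9 (c(y, A) = -3*(-3) = 9)
r(n) = 6 - n
r(c(-1, -1)) + 6*(-120) = (6 - 1*9) + 6*(-120) = (6 - 9) - 720 = -3 - 720 = -723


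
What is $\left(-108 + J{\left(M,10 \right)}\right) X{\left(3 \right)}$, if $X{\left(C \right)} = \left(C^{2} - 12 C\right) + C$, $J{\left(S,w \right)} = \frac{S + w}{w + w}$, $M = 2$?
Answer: $\frac{12888}{5} \approx 2577.6$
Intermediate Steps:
$J{\left(S,w \right)} = \frac{S + w}{2 w}$
$X{\left(C \right)} = C^{2} - 11 C$
$\left(-108 + J{\left(M,10 \right)}\right) X{\left(3 \right)} = \left(-108 + \frac{2 + 10}{2 \cdot 10}\right) 3 \left(-11 + 3\right) = \left(-108 + \frac{1}{2} \cdot \frac{1}{10} \cdot 12\right) 3 \left(-8\right) = \left(-108 + \frac{3}{5}\right) \left(-24\right) = \left(- \frac{537}{5}\right) \left(-24\right) = \frac{12888}{5}$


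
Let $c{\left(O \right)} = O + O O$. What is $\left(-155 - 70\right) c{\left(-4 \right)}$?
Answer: $-2700$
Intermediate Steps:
$c{\left(O \right)} = O + O^{2}$
$\left(-155 - 70\right) c{\left(-4 \right)} = \left(-155 - 70\right) \left(- 4 \left(1 - 4\right)\right) = - 225 \left(\left(-4\right) \left(-3\right)\right) = \left(-225\right) 12 = -2700$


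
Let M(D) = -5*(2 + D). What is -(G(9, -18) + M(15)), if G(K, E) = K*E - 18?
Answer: 265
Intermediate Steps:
M(D) = -10 - 5*D
G(K, E) = -18 + E*K (G(K, E) = E*K - 18 = -18 + E*K)
-(G(9, -18) + M(15)) = -((-18 - 18*9) + (-10 - 5*15)) = -((-18 - 162) + (-10 - 75)) = -(-180 - 85) = -1*(-265) = 265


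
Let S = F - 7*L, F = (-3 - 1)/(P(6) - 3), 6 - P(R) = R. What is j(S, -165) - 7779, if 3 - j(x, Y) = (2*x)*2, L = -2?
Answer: -23512/3 ≈ -7837.3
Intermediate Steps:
P(R) = 6 - R
F = 4/3 (F = (-3 - 1)/((6 - 1*6) - 3) = -4/((6 - 6) - 3) = -4/(0 - 3) = -4/(-3) = -4*(-⅓) = 4/3 ≈ 1.3333)
S = 46/3 (S = 4/3 - 7*(-2) = 4/3 + 14 = 46/3 ≈ 15.333)
j(x, Y) = 3 - 4*x (j(x, Y) = 3 - 2*x*2 = 3 - 4*x)
j(S, -165) - 7779 = (3 - 4*46/3) - 7779 = (3 - 184/3) - 7779 = -175/3 - 7779 = -23512/3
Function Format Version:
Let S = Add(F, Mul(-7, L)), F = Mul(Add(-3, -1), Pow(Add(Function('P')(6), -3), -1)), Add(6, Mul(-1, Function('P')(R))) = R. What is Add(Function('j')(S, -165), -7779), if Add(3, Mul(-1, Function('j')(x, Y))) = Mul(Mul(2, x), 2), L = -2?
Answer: Rational(-23512, 3) ≈ -7837.3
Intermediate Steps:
Function('P')(R) = Add(6, Mul(-1, R))
F = Rational(4, 3) (F = Mul(Add(-3, -1), Pow(Add(Add(6, Mul(-1, 6)), -3), -1)) = Mul(-4, Pow(Add(Add(6, -6), -3), -1)) = Mul(-4, Pow(Add(0, -3), -1)) = Mul(-4, Pow(-3, -1)) = Mul(-4, Rational(-1, 3)) = Rational(4, 3) ≈ 1.3333)
S = Rational(46, 3) (S = Add(Rational(4, 3), Mul(-7, -2)) = Add(Rational(4, 3), 14) = Rational(46, 3) ≈ 15.333)
Function('j')(x, Y) = Add(3, Mul(-4, x)) (Function('j')(x, Y) = Add(3, Mul(-1, Mul(Mul(2, x), 2))) = Add(3, Mul(-1, Mul(4, x))) = Add(3, Mul(-4, x)))
Add(Function('j')(S, -165), -7779) = Add(Add(3, Mul(-4, Rational(46, 3))), -7779) = Add(Add(3, Rational(-184, 3)), -7779) = Add(Rational(-175, 3), -7779) = Rational(-23512, 3)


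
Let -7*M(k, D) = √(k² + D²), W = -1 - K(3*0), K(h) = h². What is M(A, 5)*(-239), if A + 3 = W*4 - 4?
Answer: 239*√146/7 ≈ 412.55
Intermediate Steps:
W = -1 (W = -1 - (3*0)² = -1 - 1*0² = -1 - 1*0 = -1 + 0 = -1)
A = -11 (A = -3 + (-1*4 - 4) = -3 + (-4 - 4) = -3 - 8 = -11)
M(k, D) = -√(D² + k²)/7 (M(k, D) = -√(k² + D²)/7 = -√(D² + k²)/7)
M(A, 5)*(-239) = -√(5² + (-11)²)/7*(-239) = -√(25 + 121)/7*(-239) = -√146/7*(-239) = 239*√146/7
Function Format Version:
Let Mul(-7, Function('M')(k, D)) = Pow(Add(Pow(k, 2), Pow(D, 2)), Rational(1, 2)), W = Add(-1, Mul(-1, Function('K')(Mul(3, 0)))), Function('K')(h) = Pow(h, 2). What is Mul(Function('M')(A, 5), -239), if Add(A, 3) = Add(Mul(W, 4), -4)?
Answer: Mul(Rational(239, 7), Pow(146, Rational(1, 2))) ≈ 412.55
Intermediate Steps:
W = -1 (W = Add(-1, Mul(-1, Pow(Mul(3, 0), 2))) = Add(-1, Mul(-1, Pow(0, 2))) = Add(-1, Mul(-1, 0)) = Add(-1, 0) = -1)
A = -11 (A = Add(-3, Add(Mul(-1, 4), -4)) = Add(-3, Add(-4, -4)) = Add(-3, -8) = -11)
Function('M')(k, D) = Mul(Rational(-1, 7), Pow(Add(Pow(D, 2), Pow(k, 2)), Rational(1, 2))) (Function('M')(k, D) = Mul(Rational(-1, 7), Pow(Add(Pow(k, 2), Pow(D, 2)), Rational(1, 2))) = Mul(Rational(-1, 7), Pow(Add(Pow(D, 2), Pow(k, 2)), Rational(1, 2))))
Mul(Function('M')(A, 5), -239) = Mul(Mul(Rational(-1, 7), Pow(Add(Pow(5, 2), Pow(-11, 2)), Rational(1, 2))), -239) = Mul(Mul(Rational(-1, 7), Pow(Add(25, 121), Rational(1, 2))), -239) = Mul(Mul(Rational(-1, 7), Pow(146, Rational(1, 2))), -239) = Mul(Rational(239, 7), Pow(146, Rational(1, 2)))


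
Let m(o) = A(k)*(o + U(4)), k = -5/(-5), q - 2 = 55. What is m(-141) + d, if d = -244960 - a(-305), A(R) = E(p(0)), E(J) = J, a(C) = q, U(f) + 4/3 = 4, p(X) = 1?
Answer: -735466/3 ≈ -2.4516e+5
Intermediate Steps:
q = 57 (q = 2 + 55 = 57)
U(f) = 8/3 (U(f) = -4/3 + 4 = 8/3)
k = 1 (k = -5*(-⅕) = 1)
a(C) = 57
A(R) = 1
m(o) = 8/3 + o (m(o) = 1*(o + 8/3) = 1*(8/3 + o) = 8/3 + o)
d = -245017 (d = -244960 - 1*57 = -244960 - 57 = -245017)
m(-141) + d = (8/3 - 141) - 245017 = -415/3 - 245017 = -735466/3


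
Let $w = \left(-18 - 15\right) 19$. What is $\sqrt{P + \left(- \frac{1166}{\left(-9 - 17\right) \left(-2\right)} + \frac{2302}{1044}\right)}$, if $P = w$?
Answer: $\frac{i \sqrt{827896147}}{1131} \approx 25.44 i$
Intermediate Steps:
$w = -627$ ($w = \left(-33\right) 19 = -627$)
$P = -627$
$\sqrt{P + \left(- \frac{1166}{\left(-9 - 17\right) \left(-2\right)} + \frac{2302}{1044}\right)} = \sqrt{-627 + \left(- \frac{1166}{\left(-9 - 17\right) \left(-2\right)} + \frac{2302}{1044}\right)} = \sqrt{-627 + \left(- \frac{1166}{\left(-26\right) \left(-2\right)} + 2302 \cdot \frac{1}{1044}\right)} = \sqrt{-627 + \left(- \frac{1166}{52} + \frac{1151}{522}\right)} = \sqrt{-627 + \left(\left(-1166\right) \frac{1}{52} + \frac{1151}{522}\right)} = \sqrt{-627 + \left(- \frac{583}{26} + \frac{1151}{522}\right)} = \sqrt{-627 - \frac{68600}{3393}} = \sqrt{- \frac{2196011}{3393}} = \frac{i \sqrt{827896147}}{1131}$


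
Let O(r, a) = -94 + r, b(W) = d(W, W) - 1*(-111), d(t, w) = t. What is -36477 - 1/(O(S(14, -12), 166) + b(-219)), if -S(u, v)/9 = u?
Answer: -11964455/328 ≈ -36477.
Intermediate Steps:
S(u, v) = -9*u
b(W) = 111 + W (b(W) = W - 1*(-111) = W + 111 = 111 + W)
-36477 - 1/(O(S(14, -12), 166) + b(-219)) = -36477 - 1/((-94 - 9*14) + (111 - 219)) = -36477 - 1/((-94 - 126) - 108) = -36477 - 1/(-220 - 108) = -36477 - 1/(-328) = -36477 - 1*(-1/328) = -36477 + 1/328 = -11964455/328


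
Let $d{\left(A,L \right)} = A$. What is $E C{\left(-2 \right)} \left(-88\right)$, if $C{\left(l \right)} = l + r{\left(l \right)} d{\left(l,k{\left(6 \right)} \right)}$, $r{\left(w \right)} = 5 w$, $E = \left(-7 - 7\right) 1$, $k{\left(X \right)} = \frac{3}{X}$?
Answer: $22176$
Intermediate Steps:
$E = -14$ ($E = \left(-14\right) 1 = -14$)
$C{\left(l \right)} = l + 5 l^{2}$ ($C{\left(l \right)} = l + 5 l l = l + 5 l^{2}$)
$E C{\left(-2 \right)} \left(-88\right) = - 14 \left(- 2 \left(1 + 5 \left(-2\right)\right)\right) \left(-88\right) = - 14 \left(- 2 \left(1 - 10\right)\right) \left(-88\right) = - 14 \left(\left(-2\right) \left(-9\right)\right) \left(-88\right) = \left(-14\right) 18 \left(-88\right) = \left(-252\right) \left(-88\right) = 22176$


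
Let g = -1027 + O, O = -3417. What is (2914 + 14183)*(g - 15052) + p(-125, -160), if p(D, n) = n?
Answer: -333323272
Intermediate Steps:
g = -4444 (g = -1027 - 3417 = -4444)
(2914 + 14183)*(g - 15052) + p(-125, -160) = (2914 + 14183)*(-4444 - 15052) - 160 = 17097*(-19496) - 160 = -333323112 - 160 = -333323272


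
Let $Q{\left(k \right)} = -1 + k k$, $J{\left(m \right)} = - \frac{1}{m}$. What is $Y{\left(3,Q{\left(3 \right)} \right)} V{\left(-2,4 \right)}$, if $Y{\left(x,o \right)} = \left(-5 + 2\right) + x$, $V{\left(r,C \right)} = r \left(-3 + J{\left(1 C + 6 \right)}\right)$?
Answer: $0$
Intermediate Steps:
$V{\left(r,C \right)} = r \left(-3 - \frac{1}{6 + C}\right)$ ($V{\left(r,C \right)} = r \left(-3 - \frac{1}{1 C + 6}\right) = r \left(-3 - \frac{1}{C + 6}\right) = r \left(-3 - \frac{1}{6 + C}\right)$)
$Q{\left(k \right)} = -1 + k^{2}$
$Y{\left(x,o \right)} = -3 + x$
$Y{\left(3,Q{\left(3 \right)} \right)} V{\left(-2,4 \right)} = \left(-3 + 3\right) \left(\left(-1\right) \left(-2\right) \frac{1}{6 + 4} \left(19 + 3 \cdot 4\right)\right) = 0 \left(\left(-1\right) \left(-2\right) \frac{1}{10} \left(19 + 12\right)\right) = 0 \left(\left(-1\right) \left(-2\right) \frac{1}{10} \cdot 31\right) = 0 \cdot \frac{31}{5} = 0$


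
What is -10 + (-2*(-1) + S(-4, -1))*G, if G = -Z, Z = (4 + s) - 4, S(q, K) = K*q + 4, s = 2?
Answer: -30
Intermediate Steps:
S(q, K) = 4 + K*q
Z = 2 (Z = (4 + 2) - 4 = 6 - 4 = 2)
G = -2 (G = -1*2 = -2)
-10 + (-2*(-1) + S(-4, -1))*G = -10 + (-2*(-1) + (4 - 1*(-4)))*(-2) = -10 + (2 + (4 + 4))*(-2) = -10 + (2 + 8)*(-2) = -10 + 10*(-2) = -10 - 20 = -30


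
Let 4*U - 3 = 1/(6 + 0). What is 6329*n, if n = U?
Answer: 120251/24 ≈ 5010.5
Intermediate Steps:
U = 19/24 (U = 3/4 + 1/(4*(6 + 0)) = 3/4 + (1/4)/6 = 3/4 + (1/4)*(1/6) = 3/4 + 1/24 = 19/24 ≈ 0.79167)
n = 19/24 ≈ 0.79167
6329*n = 6329*(19/24) = 120251/24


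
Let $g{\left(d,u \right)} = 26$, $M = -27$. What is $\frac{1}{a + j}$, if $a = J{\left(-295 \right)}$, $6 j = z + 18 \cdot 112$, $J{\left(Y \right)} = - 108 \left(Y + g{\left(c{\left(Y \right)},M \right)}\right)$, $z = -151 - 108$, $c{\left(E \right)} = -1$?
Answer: $\frac{6}{176069} \approx 3.4078 \cdot 10^{-5}$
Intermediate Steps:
$z = -259$
$J{\left(Y \right)} = -2808 - 108 Y$ ($J{\left(Y \right)} = - 108 \left(Y + 26\right) = - 108 \left(26 + Y\right) = -2808 - 108 Y$)
$j = \frac{1757}{6}$ ($j = \frac{-259 + 18 \cdot 112}{6} = \frac{-259 + 2016}{6} = \frac{1}{6} \cdot 1757 = \frac{1757}{6} \approx 292.83$)
$a = 29052$ ($a = -2808 - -31860 = -2808 + 31860 = 29052$)
$\frac{1}{a + j} = \frac{1}{29052 + \frac{1757}{6}} = \frac{1}{\frac{176069}{6}} = \frac{6}{176069}$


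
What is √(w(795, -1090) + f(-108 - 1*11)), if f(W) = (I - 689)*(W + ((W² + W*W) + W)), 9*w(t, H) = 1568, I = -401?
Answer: 2*I*√68875618/3 ≈ 5532.8*I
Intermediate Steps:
w(t, H) = 1568/9 (w(t, H) = (⅑)*1568 = 1568/9)
f(W) = -2180*W - 2180*W² (f(W) = (-401 - 689)*(W + ((W² + W*W) + W)) = -1090*(W + ((W² + W²) + W)) = -1090*(W + (2*W² + W)) = -1090*(W + (W + 2*W²)) = -1090*(2*W + 2*W²) = -2180*W - 2180*W²)
√(w(795, -1090) + f(-108 - 1*11)) = √(1568/9 - 2180*(-108 - 1*11)*(1 + (-108 - 1*11))) = √(1568/9 - 2180*(-108 - 11)*(1 + (-108 - 11))) = √(1568/9 - 2180*(-119)*(1 - 119)) = √(1568/9 - 2180*(-119)*(-118)) = √(1568/9 - 30611560) = √(-275502472/9) = 2*I*√68875618/3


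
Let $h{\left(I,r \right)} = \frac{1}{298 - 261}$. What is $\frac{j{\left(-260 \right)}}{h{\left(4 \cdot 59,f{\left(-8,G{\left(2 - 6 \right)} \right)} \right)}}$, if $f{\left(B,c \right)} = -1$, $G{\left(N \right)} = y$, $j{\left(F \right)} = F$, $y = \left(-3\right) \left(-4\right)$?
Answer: $-9620$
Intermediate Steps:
$y = 12$
$G{\left(N \right)} = 12$
$h{\left(I,r \right)} = \frac{1}{37}$
$\frac{j{\left(-260 \right)}}{h{\left(4 \cdot 59,f{\left(-8,G{\left(2 - 6 \right)} \right)} \right)}} = - 260 \frac{1}{\frac{1}{37}} = \left(-260\right) 37 = -9620$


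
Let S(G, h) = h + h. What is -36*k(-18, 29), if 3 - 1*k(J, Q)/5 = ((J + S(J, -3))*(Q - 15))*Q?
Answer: -1754460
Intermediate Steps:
S(G, h) = 2*h
k(J, Q) = 15 - 5*Q*(-15 + Q)*(-6 + J) (k(J, Q) = 15 - 5*(J + 2*(-3))*(Q - 15)*Q = 15 - 5*(J - 6)*(-15 + Q)*Q = 15 - 5*(-6 + J)*(-15 + Q)*Q = 15 - 5*(-15 + Q)*(-6 + J)*Q = 15 - 5*Q*(-15 + Q)*(-6 + J))
-36*k(-18, 29) = -36*(15 - 450*29 + 30*29² - 5*(-18)*29² + 75*(-18)*29) = -36*(15 - 13050 + 30*841 - 5*(-18)*841 - 39150) = -36*(15 - 13050 + 25230 + 75690 - 39150) = -36*48735 = -1754460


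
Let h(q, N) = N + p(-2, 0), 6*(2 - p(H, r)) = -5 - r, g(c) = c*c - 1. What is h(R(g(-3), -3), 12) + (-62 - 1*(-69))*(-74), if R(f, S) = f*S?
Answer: -3019/6 ≈ -503.17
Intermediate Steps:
g(c) = -1 + c**2 (g(c) = c**2 - 1 = -1 + c**2)
p(H, r) = 17/6 + r/6 (p(H, r) = 2 - (-5 - r)/6 = 2 + (5/6 + r/6) = 17/6 + r/6)
R(f, S) = S*f
h(q, N) = 17/6 + N (h(q, N) = N + (17/6 + (1/6)*0) = N + (17/6 + 0) = N + 17/6 = 17/6 + N)
h(R(g(-3), -3), 12) + (-62 - 1*(-69))*(-74) = (17/6 + 12) + (-62 - 1*(-69))*(-74) = 89/6 + (-62 + 69)*(-74) = 89/6 + 7*(-74) = 89/6 - 518 = -3019/6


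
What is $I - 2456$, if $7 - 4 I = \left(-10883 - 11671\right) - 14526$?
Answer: $\frac{27263}{4} \approx 6815.8$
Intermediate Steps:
$I = \frac{37087}{4}$ ($I = \frac{7}{4} - \frac{\left(-10883 - 11671\right) - 14526}{4} = \frac{7}{4} - \frac{-22554 - 14526}{4} = \frac{7}{4} - -9270 = \frac{7}{4} + 9270 = \frac{37087}{4} \approx 9271.8$)
$I - 2456 = \frac{37087}{4} - 2456 = \frac{27263}{4}$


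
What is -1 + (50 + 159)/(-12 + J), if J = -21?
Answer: -22/3 ≈ -7.3333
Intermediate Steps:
-1 + (50 + 159)/(-12 + J) = -1 + (50 + 159)/(-12 - 21) = -1 + 209/(-33) = -1 + 209*(-1/33) = -1 - 19/3 = -22/3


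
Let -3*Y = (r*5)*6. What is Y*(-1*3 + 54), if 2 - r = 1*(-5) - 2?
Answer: -4590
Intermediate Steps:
r = 9 (r = 2 - (1*(-5) - 2) = 2 - (-5 - 2) = 2 - 1*(-7) = 2 + 7 = 9)
Y = -90 (Y = -9*5*6/3 = -15*6 = -⅓*270 = -90)
Y*(-1*3 + 54) = -90*(-1*3 + 54) = -90*(-3 + 54) = -90*51 = -4590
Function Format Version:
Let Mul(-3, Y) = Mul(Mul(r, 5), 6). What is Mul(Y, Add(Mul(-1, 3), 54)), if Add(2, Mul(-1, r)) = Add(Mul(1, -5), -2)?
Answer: -4590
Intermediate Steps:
r = 9 (r = Add(2, Mul(-1, Add(Mul(1, -5), -2))) = Add(2, Mul(-1, Add(-5, -2))) = Add(2, Mul(-1, -7)) = Add(2, 7) = 9)
Y = -90 (Y = Mul(Rational(-1, 3), Mul(Mul(9, 5), 6)) = Mul(Rational(-1, 3), Mul(45, 6)) = Mul(Rational(-1, 3), 270) = -90)
Mul(Y, Add(Mul(-1, 3), 54)) = Mul(-90, Add(Mul(-1, 3), 54)) = Mul(-90, Add(-3, 54)) = Mul(-90, 51) = -4590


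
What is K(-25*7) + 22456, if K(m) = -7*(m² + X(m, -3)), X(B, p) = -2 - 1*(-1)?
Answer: -191912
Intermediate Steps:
X(B, p) = -1 (X(B, p) = -2 + 1 = -1)
K(m) = 7 - 7*m² (K(m) = -7*(m² - 1) = -7*(-1 + m²) = 7 - 7*m²)
K(-25*7) + 22456 = (7 - 7*(-25*7)²) + 22456 = (7 - 7*(-175)²) + 22456 = (7 - 7*30625) + 22456 = (7 - 214375) + 22456 = -214368 + 22456 = -191912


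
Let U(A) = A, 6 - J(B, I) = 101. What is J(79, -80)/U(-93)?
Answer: 95/93 ≈ 1.0215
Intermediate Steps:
J(B, I) = -95 (J(B, I) = 6 - 1*101 = 6 - 101 = -95)
J(79, -80)/U(-93) = -95/(-93) = -95*(-1/93) = 95/93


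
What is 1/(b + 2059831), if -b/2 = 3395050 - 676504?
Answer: -1/3377261 ≈ -2.9610e-7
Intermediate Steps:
b = -5437092 (b = -2*(3395050 - 676504) = -2*2718546 = -5437092)
1/(b + 2059831) = 1/(-5437092 + 2059831) = 1/(-3377261) = -1/3377261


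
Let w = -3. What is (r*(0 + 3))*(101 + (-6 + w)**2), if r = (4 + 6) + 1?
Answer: 6006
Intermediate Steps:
r = 11 (r = 10 + 1 = 11)
(r*(0 + 3))*(101 + (-6 + w)**2) = (11*(0 + 3))*(101 + (-6 - 3)**2) = (11*3)*(101 + (-9)**2) = 33*(101 + 81) = 33*182 = 6006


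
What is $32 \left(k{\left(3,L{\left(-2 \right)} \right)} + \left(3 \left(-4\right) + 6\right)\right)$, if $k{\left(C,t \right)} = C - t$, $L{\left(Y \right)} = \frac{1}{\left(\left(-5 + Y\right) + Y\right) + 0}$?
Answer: $- \frac{832}{9} \approx -92.444$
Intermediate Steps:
$L{\left(Y \right)} = \frac{1}{-5 + 2 Y}$ ($L{\left(Y \right)} = \frac{1}{\left(-5 + 2 Y\right) + 0} = \frac{1}{-5 + 2 Y}$)
$32 \left(k{\left(3,L{\left(-2 \right)} \right)} + \left(3 \left(-4\right) + 6\right)\right) = 32 \left(\left(3 - \frac{1}{-5 + 2 \left(-2\right)}\right) + \left(3 \left(-4\right) + 6\right)\right) = 32 \left(\left(3 - \frac{1}{-5 - 4}\right) + \left(-12 + 6\right)\right) = 32 \left(\left(3 - \frac{1}{-9}\right) - 6\right) = 32 \left(\left(3 - - \frac{1}{9}\right) - 6\right) = 32 \left(\left(3 + \frac{1}{9}\right) - 6\right) = 32 \left(\frac{28}{9} - 6\right) = 32 \left(- \frac{26}{9}\right) = - \frac{832}{9}$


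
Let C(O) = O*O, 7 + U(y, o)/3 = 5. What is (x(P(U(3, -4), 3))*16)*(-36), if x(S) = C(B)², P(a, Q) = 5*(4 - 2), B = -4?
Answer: -147456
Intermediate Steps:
U(y, o) = -6 (U(y, o) = -21 + 3*5 = -21 + 15 = -6)
C(O) = O²
P(a, Q) = 10 (P(a, Q) = 5*2 = 10)
x(S) = 256 (x(S) = ((-4)²)² = 16² = 256)
(x(P(U(3, -4), 3))*16)*(-36) = (256*16)*(-36) = 4096*(-36) = -147456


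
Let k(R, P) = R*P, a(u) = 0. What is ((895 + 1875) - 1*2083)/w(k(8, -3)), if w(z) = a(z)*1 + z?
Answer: -229/8 ≈ -28.625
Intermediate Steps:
k(R, P) = P*R
w(z) = z (w(z) = 0*1 + z = 0 + z = z)
((895 + 1875) - 1*2083)/w(k(8, -3)) = ((895 + 1875) - 1*2083)/((-3*8)) = (2770 - 2083)/(-24) = 687*(-1/24) = -229/8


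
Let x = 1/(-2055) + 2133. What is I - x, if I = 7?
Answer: -4368929/2055 ≈ -2126.0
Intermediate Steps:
x = 4383314/2055 (x = -1/2055 + 2133 = 4383314/2055 ≈ 2133.0)
I - x = 7 - 1*4383314/2055 = 7 - 4383314/2055 = -4368929/2055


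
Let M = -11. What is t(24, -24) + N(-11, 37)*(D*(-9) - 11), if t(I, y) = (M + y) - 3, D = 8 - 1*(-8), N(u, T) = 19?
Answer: -2983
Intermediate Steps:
D = 16 (D = 8 + 8 = 16)
t(I, y) = -14 + y (t(I, y) = (-11 + y) - 3 = -14 + y)
t(24, -24) + N(-11, 37)*(D*(-9) - 11) = (-14 - 24) + 19*(16*(-9) - 11) = -38 + 19*(-144 - 11) = -38 + 19*(-155) = -38 - 2945 = -2983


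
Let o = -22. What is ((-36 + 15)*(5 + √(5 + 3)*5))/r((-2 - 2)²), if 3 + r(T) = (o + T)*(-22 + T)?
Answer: -35/11 - 70*√2/11 ≈ -12.181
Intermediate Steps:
r(T) = -3 + (-22 + T)² (r(T) = -3 + (-22 + T)*(-22 + T) = -3 + (-22 + T)²)
((-36 + 15)*(5 + √(5 + 3)*5))/r((-2 - 2)²) = ((-36 + 15)*(5 + √(5 + 3)*5))/(481 + ((-2 - 2)²)² - 44*(-2 - 2)²) = (-21*(5 + √8*5))/(481 + ((-4)²)² - 44*(-4)²) = (-21*(5 + (2*√2)*5))/(481 + 16² - 44*16) = (-21*(5 + 10*√2))/(481 + 256 - 704) = (-105 - 210*√2)/33 = (-105 - 210*√2)*(1/33) = -35/11 - 70*√2/11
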